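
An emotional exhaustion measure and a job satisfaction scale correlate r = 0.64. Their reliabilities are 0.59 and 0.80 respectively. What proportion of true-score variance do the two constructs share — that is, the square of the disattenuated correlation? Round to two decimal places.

0.87

Disattenuated r = 0.64 / √(0.59 × 0.80) = 0.64 / 0.6870 = 0.9316.
Shared true-score variance = 0.9316² = 0.8679 ≈ 0.87.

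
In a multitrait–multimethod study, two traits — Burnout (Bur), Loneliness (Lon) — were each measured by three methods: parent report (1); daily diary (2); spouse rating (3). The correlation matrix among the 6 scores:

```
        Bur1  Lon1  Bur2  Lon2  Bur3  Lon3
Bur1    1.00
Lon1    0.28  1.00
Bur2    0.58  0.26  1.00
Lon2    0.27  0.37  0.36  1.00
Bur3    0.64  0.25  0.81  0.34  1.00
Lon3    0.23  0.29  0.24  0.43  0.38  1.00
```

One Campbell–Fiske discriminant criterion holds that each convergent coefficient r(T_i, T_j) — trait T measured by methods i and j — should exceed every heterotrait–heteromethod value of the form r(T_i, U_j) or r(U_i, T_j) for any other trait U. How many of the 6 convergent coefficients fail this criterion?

Each convergent coefficient versus the relevant comparison correlations:
Bur (methods 1·2): 0.58 vs {0.27, 0.26} → pass.
Bur (methods 1·3): 0.64 vs {0.23, 0.25} → pass.
Bur (methods 2·3): 0.81 vs {0.24, 0.34} → pass.
Lon (methods 1·2): 0.37 vs {0.26, 0.27} → pass.
Lon (methods 1·3): 0.29 vs {0.25, 0.23} → pass.
Lon (methods 2·3): 0.43 vs {0.34, 0.24} → pass.
0 of 6 fail.

0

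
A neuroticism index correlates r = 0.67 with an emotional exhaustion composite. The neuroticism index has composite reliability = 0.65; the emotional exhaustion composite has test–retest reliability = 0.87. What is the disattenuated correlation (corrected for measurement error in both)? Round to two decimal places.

r_true = r_obs / √(r_xx · r_yy) = 0.67 / √(0.65 × 0.87) = 0.67 / √0.5655 = 0.67 / 0.7520 ≈ 0.89.

0.89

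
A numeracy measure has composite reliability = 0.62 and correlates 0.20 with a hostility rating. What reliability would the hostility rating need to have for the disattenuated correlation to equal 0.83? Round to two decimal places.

0.09

r_true = r_obs / √(r_xx · r_yy) ⇒ 0.83 = 0.20 / √(0.62 · r_yy).
√(0.62 · r_yy) = 0.20 / 0.83 = 0.2410; 0.62 · r_yy = 0.0581; r_yy = 0.0581 / 0.62 ≈ 0.09.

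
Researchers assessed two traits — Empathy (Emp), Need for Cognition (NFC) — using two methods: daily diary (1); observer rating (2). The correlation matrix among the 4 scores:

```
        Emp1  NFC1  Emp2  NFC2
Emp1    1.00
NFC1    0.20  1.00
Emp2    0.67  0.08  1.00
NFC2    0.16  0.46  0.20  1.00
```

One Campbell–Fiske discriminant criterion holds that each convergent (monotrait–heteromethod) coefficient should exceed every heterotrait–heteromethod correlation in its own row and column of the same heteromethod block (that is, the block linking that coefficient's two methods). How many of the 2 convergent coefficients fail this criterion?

0

Checking each validity diagonal entry against its comparison values:
Emp (methods 1·2): 0.67 vs {0.16, 0.08} → pass.
NFC (methods 1·2): 0.46 vs {0.08, 0.16} → pass.
0 of 2 fail.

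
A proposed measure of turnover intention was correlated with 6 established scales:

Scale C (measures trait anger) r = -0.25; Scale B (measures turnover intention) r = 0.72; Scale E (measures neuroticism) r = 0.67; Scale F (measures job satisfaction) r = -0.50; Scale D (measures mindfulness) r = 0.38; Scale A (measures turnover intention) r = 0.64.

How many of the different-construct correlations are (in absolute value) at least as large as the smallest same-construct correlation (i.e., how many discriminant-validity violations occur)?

1

Convergent (same construct = turnover intention): Scale B, Scale A.
Smallest convergent = 0.64. Discriminant |r|: 0.25, 0.67, 0.50, 0.38; count ≥ 0.64 → 1.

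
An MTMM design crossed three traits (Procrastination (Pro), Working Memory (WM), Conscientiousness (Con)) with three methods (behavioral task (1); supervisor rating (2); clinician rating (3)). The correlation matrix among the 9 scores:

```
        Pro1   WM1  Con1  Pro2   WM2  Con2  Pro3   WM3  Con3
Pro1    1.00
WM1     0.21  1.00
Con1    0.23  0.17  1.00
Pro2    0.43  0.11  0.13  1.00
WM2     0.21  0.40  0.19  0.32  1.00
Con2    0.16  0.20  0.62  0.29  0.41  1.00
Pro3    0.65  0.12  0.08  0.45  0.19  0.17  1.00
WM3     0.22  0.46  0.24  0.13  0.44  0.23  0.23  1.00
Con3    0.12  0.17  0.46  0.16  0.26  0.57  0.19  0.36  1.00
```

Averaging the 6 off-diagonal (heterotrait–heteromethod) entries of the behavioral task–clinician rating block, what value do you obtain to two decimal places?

HTHM values (method 1 × method 3): 0.22, 0.12, 0.12, 0.17, 0.08, 0.24; mean = 0.95/6 = 0.16.

0.16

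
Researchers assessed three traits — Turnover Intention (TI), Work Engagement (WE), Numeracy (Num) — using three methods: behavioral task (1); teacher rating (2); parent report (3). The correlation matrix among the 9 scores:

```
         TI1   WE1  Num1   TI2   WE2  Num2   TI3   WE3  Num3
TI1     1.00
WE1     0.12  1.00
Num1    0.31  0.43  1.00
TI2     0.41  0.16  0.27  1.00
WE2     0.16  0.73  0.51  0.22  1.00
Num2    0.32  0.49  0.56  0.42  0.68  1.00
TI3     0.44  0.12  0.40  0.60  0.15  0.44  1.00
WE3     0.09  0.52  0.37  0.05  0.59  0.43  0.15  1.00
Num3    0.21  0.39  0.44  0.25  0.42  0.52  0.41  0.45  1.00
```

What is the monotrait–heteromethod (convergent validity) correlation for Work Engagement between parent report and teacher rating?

Same trait (WE), different methods: r(WE3, WE2) = 0.59.

0.59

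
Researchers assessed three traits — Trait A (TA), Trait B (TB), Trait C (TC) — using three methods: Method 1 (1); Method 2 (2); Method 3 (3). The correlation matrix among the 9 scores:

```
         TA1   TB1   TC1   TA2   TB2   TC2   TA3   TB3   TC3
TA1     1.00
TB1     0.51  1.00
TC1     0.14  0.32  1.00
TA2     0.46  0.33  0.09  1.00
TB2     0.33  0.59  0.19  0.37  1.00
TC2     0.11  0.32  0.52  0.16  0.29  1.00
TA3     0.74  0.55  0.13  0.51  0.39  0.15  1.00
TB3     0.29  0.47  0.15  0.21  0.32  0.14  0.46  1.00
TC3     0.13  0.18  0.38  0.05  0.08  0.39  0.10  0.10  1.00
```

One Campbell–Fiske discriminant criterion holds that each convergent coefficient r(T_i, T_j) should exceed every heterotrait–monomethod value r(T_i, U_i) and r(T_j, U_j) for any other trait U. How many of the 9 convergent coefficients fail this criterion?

Each convergent coefficient versus the relevant comparison correlations:
TA (methods 1·2): 0.46 vs {0.51, 0.37, 0.14, 0.16} → fail.
TA (methods 1·3): 0.74 vs {0.51, 0.46, 0.14, 0.10} → pass.
TA (methods 2·3): 0.51 vs {0.37, 0.46, 0.16, 0.10} → pass.
TB (methods 1·2): 0.59 vs {0.51, 0.37, 0.32, 0.29} → pass.
TB (methods 1·3): 0.47 vs {0.51, 0.46, 0.32, 0.10} → fail.
TB (methods 2·3): 0.32 vs {0.37, 0.46, 0.29, 0.10} → fail.
TC (methods 1·2): 0.52 vs {0.14, 0.16, 0.32, 0.29} → pass.
TC (methods 1·3): 0.38 vs {0.14, 0.10, 0.32, 0.10} → pass.
TC (methods 2·3): 0.39 vs {0.16, 0.10, 0.29, 0.10} → pass.
3 of 9 fail.

3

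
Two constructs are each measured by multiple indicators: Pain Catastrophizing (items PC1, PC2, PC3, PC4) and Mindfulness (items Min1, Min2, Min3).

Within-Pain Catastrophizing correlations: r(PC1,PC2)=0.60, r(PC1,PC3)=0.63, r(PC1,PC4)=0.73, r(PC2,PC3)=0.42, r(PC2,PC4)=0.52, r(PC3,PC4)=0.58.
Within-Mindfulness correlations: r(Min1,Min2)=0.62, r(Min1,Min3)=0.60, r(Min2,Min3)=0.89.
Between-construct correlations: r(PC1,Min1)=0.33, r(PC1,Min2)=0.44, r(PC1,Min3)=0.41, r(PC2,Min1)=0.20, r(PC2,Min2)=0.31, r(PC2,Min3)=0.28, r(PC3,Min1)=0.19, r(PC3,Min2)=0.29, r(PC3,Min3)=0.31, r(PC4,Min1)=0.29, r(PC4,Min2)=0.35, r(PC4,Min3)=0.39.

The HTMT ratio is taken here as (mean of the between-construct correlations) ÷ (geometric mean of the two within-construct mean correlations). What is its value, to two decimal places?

Between-construct mean = 3.79/12 = 0.3158.
Mean within-PC = 3.48/6 = 0.5800; mean within-Min = 2.11/3 = 0.7033.
Geometric mean = √(0.5800 × 0.7033) = 0.6387.
HTMT = 0.3158 / 0.6387 = 0.49.

0.49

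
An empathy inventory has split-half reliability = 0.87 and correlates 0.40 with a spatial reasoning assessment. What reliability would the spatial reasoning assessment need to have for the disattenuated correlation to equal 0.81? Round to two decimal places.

r_true = r_obs / √(r_xx · r_yy) ⇒ 0.81 = 0.40 / √(0.87 · r_yy).
√(0.87 · r_yy) = 0.40 / 0.81 = 0.4938; 0.87 · r_yy = 0.2438; r_yy = 0.2438 / 0.87 ≈ 0.28.

0.28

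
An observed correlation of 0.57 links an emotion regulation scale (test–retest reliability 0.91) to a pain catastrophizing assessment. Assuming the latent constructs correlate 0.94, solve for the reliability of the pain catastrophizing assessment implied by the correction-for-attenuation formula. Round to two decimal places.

r_true = r_obs / √(r_xx · r_yy) ⇒ 0.94 = 0.57 / √(0.91 · r_yy).
√(0.91 · r_yy) = 0.57 / 0.94 = 0.6064; 0.91 · r_yy = 0.3677; r_yy = 0.3677 / 0.91 ≈ 0.40.

0.40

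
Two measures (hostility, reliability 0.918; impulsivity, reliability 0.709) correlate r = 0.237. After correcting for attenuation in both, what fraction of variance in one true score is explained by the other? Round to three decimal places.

0.086

Disattenuated r = 0.237 / √(0.918 × 0.709) = 0.237 / 0.8068 = 0.2938.
Shared true-score variance = 0.2938² = 0.0863 ≈ 0.086.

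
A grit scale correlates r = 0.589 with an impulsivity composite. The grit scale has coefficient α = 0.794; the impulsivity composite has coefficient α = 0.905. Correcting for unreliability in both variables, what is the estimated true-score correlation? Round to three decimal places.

0.695

r_true = r_obs / √(r_xx · r_yy) = 0.589 / √(0.794 × 0.905) = 0.589 / √0.718570 = 0.589 / 0.8477 ≈ 0.695.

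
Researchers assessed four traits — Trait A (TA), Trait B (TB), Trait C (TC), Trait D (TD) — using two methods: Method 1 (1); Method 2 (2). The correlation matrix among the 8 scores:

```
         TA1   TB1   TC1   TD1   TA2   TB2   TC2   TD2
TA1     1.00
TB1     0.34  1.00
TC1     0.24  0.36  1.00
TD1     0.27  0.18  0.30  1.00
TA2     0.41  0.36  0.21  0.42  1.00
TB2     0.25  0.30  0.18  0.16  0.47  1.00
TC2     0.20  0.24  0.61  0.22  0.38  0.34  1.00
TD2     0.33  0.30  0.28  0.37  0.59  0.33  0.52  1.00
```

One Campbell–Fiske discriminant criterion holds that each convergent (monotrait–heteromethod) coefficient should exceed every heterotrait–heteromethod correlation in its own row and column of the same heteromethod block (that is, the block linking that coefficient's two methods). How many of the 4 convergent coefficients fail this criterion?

3

Checking each validity diagonal entry against its comparison values:
TA (methods 1·2): 0.41 vs {0.25, 0.36, 0.20, 0.21, 0.33, 0.42} → fail.
TB (methods 1·2): 0.30 vs {0.36, 0.25, 0.24, 0.18, 0.30, 0.16} → fail.
TC (methods 1·2): 0.61 vs {0.21, 0.20, 0.18, 0.24, 0.28, 0.22} → pass.
TD (methods 1·2): 0.37 vs {0.42, 0.33, 0.16, 0.30, 0.22, 0.28} → fail.
3 of 4 fail.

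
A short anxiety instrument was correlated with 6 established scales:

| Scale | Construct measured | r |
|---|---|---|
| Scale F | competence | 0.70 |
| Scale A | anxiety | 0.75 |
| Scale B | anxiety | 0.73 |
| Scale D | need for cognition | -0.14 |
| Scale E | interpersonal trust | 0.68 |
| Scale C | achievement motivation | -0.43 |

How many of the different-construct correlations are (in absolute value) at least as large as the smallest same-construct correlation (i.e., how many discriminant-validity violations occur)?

Convergent (same construct = anxiety): Scale A, Scale B.
Smallest convergent = 0.73. Discriminant |r|: 0.70, 0.14, 0.68, 0.43; count ≥ 0.73 → 0.

0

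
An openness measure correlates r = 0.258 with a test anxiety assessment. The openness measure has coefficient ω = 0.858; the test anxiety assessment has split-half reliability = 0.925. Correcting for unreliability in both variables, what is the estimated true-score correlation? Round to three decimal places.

r_true = r_obs / √(r_xx · r_yy) = 0.258 / √(0.858 × 0.925) = 0.258 / √0.793650 = 0.258 / 0.8909 ≈ 0.290.

0.290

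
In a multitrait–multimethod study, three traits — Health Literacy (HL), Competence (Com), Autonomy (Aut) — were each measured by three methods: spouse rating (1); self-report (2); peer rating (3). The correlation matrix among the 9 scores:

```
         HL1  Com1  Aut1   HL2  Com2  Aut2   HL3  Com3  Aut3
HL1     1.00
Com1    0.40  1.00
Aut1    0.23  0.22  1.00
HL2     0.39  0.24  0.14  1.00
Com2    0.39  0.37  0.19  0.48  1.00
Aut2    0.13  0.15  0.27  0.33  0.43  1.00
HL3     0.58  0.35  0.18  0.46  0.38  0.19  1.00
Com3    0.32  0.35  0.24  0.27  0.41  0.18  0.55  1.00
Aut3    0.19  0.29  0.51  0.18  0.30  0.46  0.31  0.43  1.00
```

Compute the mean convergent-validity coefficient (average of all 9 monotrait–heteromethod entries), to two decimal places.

Convergent values: 0.39, 0.58, 0.46, 0.37, 0.35, 0.41, 0.27, 0.51, 0.46; mean = 3.80/9 = 0.42.

0.42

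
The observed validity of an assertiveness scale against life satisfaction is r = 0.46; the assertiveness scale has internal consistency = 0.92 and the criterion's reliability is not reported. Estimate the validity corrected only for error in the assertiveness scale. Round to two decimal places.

0.48

Single correction: r_c = r_obs / √r_xx = 0.46 / √0.92 = 0.46 / 0.9592 ≈ 0.48.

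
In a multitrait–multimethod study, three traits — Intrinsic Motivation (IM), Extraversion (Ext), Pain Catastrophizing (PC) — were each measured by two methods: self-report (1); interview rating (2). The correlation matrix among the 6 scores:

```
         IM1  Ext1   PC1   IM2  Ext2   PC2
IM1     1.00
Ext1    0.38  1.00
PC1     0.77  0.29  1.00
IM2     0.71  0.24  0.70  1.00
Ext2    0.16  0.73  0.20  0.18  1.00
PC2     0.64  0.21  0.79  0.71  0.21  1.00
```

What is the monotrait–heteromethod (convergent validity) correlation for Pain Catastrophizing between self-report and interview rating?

Same trait (PC), different methods: r(PC1, PC2) = 0.79.

0.79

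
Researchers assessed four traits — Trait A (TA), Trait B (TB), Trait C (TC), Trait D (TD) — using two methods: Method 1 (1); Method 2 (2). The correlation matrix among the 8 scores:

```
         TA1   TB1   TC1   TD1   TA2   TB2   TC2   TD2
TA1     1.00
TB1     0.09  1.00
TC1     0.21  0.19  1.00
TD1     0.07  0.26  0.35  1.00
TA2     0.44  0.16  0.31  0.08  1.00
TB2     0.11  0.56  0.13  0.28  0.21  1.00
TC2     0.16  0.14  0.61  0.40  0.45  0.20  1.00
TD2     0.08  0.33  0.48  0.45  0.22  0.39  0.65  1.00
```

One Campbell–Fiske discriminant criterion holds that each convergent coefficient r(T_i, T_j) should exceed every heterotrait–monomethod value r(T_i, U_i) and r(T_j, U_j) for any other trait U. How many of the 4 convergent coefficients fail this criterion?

3

Checking each validity diagonal entry against its comparison values:
TA (methods 1·2): 0.44 vs {0.09, 0.21, 0.21, 0.45, 0.07, 0.22} → fail.
TB (methods 1·2): 0.56 vs {0.09, 0.21, 0.19, 0.20, 0.26, 0.39} → pass.
TC (methods 1·2): 0.61 vs {0.21, 0.45, 0.19, 0.20, 0.35, 0.65} → fail.
TD (methods 1·2): 0.45 vs {0.07, 0.22, 0.26, 0.39, 0.35, 0.65} → fail.
3 of 4 fail.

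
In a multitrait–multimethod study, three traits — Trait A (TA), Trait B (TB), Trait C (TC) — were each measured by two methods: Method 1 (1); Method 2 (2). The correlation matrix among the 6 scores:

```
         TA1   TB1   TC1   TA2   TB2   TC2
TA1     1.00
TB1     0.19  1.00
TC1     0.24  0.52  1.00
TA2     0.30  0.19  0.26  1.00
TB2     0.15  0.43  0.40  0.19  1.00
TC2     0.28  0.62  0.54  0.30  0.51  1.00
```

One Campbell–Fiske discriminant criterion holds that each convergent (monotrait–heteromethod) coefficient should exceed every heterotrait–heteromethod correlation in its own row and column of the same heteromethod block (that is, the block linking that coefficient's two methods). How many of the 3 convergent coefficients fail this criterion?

Checking each validity diagonal entry against its comparison values:
TA (methods 1·2): 0.30 vs {0.15, 0.19, 0.28, 0.26} → pass.
TB (methods 1·2): 0.43 vs {0.19, 0.15, 0.62, 0.40} → fail.
TC (methods 1·2): 0.54 vs {0.26, 0.28, 0.40, 0.62} → fail.
2 of 3 fail.

2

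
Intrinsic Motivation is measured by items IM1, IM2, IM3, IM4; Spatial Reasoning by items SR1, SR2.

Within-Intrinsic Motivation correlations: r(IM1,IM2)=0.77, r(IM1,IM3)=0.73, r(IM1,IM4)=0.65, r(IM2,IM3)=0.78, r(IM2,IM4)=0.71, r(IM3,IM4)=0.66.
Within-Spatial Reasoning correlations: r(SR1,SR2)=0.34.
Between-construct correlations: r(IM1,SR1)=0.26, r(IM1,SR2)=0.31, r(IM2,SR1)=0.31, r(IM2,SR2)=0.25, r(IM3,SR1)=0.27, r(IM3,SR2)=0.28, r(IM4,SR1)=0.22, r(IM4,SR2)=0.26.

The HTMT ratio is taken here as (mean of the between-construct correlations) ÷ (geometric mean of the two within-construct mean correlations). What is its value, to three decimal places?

0.547

Mean heterotrait r = 2.16/8 = 0.2700.
Mean within-IM = 4.30/6 = 0.7167; mean within-SR = 0.34/1 = 0.3400.
Geometric mean = √(0.7167 × 0.3400) = 0.4936.
HTMT = 0.2700 / 0.4936 = 0.547.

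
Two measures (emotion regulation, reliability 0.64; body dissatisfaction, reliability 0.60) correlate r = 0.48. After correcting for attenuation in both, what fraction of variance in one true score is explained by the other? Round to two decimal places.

Disattenuated r = 0.48 / √(0.64 × 0.60) = 0.48 / 0.6197 = 0.7746.
Shared true-score variance = 0.7746² = 0.6000 ≈ 0.60.

0.60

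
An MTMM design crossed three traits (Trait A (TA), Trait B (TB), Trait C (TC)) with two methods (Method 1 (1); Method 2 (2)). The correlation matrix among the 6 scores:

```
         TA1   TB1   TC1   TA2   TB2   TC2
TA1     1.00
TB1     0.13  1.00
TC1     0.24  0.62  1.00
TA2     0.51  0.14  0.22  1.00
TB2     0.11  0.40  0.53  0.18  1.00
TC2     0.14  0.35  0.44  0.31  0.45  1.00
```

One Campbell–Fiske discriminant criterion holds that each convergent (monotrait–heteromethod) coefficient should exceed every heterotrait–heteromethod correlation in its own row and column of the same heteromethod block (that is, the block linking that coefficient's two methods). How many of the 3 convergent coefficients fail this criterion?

Convergent coefficients and their comparison sets:
TA (methods 1·2): 0.51 vs {0.11, 0.14, 0.14, 0.22} → pass.
TB (methods 1·2): 0.40 vs {0.14, 0.11, 0.35, 0.53} → fail.
TC (methods 1·2): 0.44 vs {0.22, 0.14, 0.53, 0.35} → fail.
2 of 3 fail.

2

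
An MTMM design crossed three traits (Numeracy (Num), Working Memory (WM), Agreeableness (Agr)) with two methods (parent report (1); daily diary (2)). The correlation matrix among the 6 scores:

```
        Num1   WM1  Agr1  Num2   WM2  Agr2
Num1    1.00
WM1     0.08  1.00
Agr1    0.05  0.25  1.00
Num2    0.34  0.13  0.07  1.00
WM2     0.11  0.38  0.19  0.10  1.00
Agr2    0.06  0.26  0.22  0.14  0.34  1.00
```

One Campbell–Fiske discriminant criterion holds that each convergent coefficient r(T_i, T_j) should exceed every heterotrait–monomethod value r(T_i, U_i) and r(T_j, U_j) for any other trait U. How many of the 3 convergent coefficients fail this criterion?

1

Checking each validity diagonal entry against its comparison values:
Num (methods 1·2): 0.34 vs {0.08, 0.10, 0.05, 0.14} → pass.
WM (methods 1·2): 0.38 vs {0.08, 0.10, 0.25, 0.34} → pass.
Agr (methods 1·2): 0.22 vs {0.05, 0.14, 0.25, 0.34} → fail.
1 of 3 fail.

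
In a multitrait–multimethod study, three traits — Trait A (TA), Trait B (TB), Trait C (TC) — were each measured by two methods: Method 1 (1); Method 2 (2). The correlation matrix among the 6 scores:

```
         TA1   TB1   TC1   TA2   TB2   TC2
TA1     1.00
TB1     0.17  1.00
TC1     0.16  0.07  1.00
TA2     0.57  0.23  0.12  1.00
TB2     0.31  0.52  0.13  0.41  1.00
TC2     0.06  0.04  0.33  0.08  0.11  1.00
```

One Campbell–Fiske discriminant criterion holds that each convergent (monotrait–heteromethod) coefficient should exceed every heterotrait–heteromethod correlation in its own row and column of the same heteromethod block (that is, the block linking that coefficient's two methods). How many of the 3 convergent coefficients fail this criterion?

Convergent coefficients and their comparison sets:
TA (methods 1·2): 0.57 vs {0.31, 0.23, 0.06, 0.12} → pass.
TB (methods 1·2): 0.52 vs {0.23, 0.31, 0.04, 0.13} → pass.
TC (methods 1·2): 0.33 vs {0.12, 0.06, 0.13, 0.04} → pass.
0 of 3 fail.

0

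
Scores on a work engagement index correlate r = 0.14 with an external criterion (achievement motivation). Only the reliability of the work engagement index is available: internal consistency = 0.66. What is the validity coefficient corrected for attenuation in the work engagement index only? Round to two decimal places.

Single correction: r_c = r_obs / √r_xx = 0.14 / √0.66 = 0.14 / 0.8124 ≈ 0.17.

0.17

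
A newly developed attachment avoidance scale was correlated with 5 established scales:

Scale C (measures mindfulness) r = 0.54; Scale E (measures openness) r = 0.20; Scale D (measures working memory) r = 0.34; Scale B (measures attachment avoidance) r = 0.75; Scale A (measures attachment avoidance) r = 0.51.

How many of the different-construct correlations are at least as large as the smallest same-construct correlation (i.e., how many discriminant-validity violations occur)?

Convergent (same construct = attachment avoidance): Scale B, Scale A.
Smallest convergent = 0.51. Discriminant values: 0.54, 0.20, 0.34; count ≥ 0.51 → 1.

1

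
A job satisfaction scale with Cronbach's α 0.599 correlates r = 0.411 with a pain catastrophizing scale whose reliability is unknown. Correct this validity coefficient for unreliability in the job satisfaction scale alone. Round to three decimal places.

Single correction: r_c = r_obs / √r_xx = 0.411 / √0.599 = 0.411 / 0.7740 ≈ 0.531.

0.531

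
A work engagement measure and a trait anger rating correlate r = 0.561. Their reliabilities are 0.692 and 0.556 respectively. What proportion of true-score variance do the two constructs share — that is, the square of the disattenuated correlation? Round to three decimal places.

Disattenuated r = 0.561 / √(0.692 × 0.556) = 0.561 / 0.6203 = 0.9044.
Shared true-score variance = 0.9044² = 0.8179 ≈ 0.818.

0.818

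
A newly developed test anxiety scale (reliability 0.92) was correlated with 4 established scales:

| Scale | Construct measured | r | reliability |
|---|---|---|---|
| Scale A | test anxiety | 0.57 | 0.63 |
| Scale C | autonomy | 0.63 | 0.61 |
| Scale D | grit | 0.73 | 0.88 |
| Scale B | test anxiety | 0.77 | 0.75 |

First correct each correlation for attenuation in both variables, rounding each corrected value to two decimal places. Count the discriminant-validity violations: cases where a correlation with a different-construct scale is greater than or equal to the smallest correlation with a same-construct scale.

Disattenuated r (r / √(r_scale · r_new)):
  Scale A (conv): 0.57 / √(0.63·0.92) = 0.75
  Scale C (disc): 0.63 / √(0.61·0.92) = 0.84
  Scale D (disc): 0.73 / √(0.88·0.92) = 0.81
  Scale B (conv): 0.77 / √(0.75·0.92) = 0.93
Smallest convergent = 0.75. Discriminant values: 0.84, 0.81; count ≥ 0.75 → 2.

2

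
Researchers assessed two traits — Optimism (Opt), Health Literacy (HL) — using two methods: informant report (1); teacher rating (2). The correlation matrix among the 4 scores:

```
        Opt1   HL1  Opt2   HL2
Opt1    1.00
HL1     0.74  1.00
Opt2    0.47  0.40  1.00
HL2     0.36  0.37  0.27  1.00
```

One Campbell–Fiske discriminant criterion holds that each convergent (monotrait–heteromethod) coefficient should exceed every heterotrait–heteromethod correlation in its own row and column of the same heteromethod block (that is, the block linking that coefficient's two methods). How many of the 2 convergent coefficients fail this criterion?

Convergent coefficients and their comparison sets:
Opt (methods 1·2): 0.47 vs {0.36, 0.40} → pass.
HL (methods 1·2): 0.37 vs {0.40, 0.36} → fail.
1 of 2 fail.

1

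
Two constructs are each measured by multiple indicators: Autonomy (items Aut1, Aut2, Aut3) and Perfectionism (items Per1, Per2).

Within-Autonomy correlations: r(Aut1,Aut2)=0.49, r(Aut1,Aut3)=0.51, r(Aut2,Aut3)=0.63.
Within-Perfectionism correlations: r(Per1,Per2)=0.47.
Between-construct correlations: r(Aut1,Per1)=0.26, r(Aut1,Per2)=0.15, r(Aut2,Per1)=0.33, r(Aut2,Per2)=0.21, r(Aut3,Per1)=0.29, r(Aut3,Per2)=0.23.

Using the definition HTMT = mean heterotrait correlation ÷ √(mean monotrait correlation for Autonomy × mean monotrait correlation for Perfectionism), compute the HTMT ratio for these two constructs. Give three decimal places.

Mean between = 1.47/6 = 0.2450.
Mean within-Aut = 1.63/3 = 0.5433; mean within-Per = 0.47/1 = 0.4700.
Geometric mean = √(0.5433 × 0.4700) = 0.5053.
HTMT = 0.2450 / 0.5053 = 0.485.

0.485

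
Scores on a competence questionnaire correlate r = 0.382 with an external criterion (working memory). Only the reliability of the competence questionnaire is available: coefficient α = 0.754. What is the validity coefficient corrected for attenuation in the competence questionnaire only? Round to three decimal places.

Single correction: r_c = r_obs / √r_xx = 0.382 / √0.754 = 0.382 / 0.8683 ≈ 0.440.

0.440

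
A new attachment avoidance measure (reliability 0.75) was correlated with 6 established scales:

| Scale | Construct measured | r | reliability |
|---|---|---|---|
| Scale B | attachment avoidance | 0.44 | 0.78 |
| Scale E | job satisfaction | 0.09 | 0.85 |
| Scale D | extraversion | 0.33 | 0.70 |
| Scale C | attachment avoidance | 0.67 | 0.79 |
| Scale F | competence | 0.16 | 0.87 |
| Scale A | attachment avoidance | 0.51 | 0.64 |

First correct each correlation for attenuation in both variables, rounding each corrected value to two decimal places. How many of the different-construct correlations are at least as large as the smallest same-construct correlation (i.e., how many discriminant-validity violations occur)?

Disattenuated r (r / √(r_scale · r_new)):
  Scale B (conv): 0.44 / √(0.78·0.75) = 0.58
  Scale E (disc): 0.09 / √(0.85·0.75) = 0.11
  Scale D (disc): 0.33 / √(0.70·0.75) = 0.46
  Scale C (conv): 0.67 / √(0.79·0.75) = 0.87
  Scale F (disc): 0.16 / √(0.87·0.75) = 0.20
  Scale A (conv): 0.51 / √(0.64·0.75) = 0.74
Smallest convergent = 0.58. Discriminant values: 0.11, 0.46, 0.20; count ≥ 0.58 → 0.

0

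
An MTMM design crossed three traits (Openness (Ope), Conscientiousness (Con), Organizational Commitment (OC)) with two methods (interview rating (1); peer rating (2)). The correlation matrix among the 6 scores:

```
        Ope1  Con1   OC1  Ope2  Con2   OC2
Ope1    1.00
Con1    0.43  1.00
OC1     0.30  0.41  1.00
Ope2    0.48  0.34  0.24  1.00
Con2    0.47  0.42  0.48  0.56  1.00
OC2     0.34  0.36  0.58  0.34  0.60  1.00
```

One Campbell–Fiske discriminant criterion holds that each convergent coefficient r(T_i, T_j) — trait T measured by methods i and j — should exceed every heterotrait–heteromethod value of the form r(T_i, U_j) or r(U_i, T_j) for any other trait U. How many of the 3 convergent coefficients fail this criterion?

Each convergent coefficient versus the relevant comparison correlations:
Ope (methods 1·2): 0.48 vs {0.47, 0.34, 0.34, 0.24} → pass.
Con (methods 1·2): 0.42 vs {0.34, 0.47, 0.36, 0.48} → fail.
OC (methods 1·2): 0.58 vs {0.24, 0.34, 0.48, 0.36} → pass.
1 of 3 fail.

1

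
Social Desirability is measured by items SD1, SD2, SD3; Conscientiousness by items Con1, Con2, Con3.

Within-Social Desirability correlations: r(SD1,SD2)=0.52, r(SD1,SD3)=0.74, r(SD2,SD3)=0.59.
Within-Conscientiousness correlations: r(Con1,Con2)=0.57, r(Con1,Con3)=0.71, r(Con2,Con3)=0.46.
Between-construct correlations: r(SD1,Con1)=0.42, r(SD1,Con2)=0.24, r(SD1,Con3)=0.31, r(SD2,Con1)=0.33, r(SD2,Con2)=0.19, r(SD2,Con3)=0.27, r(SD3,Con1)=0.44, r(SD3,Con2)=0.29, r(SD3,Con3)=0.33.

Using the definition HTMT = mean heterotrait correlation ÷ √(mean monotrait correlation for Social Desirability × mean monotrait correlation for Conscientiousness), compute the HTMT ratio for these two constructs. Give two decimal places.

0.52

Mean between = 2.82/9 = 0.3133.
Mean within-SD = 1.85/3 = 0.6167; mean within-Con = 1.74/3 = 0.5800.
Geometric mean = √(0.6167 × 0.5800) = 0.5981.
HTMT = 0.3133 / 0.5981 = 0.52.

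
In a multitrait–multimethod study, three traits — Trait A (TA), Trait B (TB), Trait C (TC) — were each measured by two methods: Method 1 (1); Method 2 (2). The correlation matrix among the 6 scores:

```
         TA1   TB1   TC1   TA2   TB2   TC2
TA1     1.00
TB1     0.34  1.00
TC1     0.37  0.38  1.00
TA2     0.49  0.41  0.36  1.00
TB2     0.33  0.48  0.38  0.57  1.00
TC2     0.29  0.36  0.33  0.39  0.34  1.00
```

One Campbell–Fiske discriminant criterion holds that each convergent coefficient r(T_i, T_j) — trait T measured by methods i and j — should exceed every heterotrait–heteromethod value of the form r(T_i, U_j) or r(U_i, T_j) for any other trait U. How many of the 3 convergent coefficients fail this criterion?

Convergent coefficients and their comparison sets:
TA (methods 1·2): 0.49 vs {0.33, 0.41, 0.29, 0.36} → pass.
TB (methods 1·2): 0.48 vs {0.41, 0.33, 0.36, 0.38} → pass.
TC (methods 1·2): 0.33 vs {0.36, 0.29, 0.38, 0.36} → fail.
1 of 3 fail.

1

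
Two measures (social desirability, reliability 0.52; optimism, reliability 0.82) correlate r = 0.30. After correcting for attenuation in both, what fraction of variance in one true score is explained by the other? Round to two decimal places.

0.21

Disattenuated r = 0.30 / √(0.52 × 0.82) = 0.30 / 0.6530 = 0.4594.
Shared true-score variance = 0.4594² = 0.2110 ≈ 0.21.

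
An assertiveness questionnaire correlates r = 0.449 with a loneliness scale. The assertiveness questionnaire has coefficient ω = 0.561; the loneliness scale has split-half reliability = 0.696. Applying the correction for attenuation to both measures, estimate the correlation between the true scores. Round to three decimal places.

0.719

r_true = r_obs / √(r_xx · r_yy) = 0.449 / √(0.561 × 0.696) = 0.449 / √0.390456 = 0.449 / 0.6249 ≈ 0.719.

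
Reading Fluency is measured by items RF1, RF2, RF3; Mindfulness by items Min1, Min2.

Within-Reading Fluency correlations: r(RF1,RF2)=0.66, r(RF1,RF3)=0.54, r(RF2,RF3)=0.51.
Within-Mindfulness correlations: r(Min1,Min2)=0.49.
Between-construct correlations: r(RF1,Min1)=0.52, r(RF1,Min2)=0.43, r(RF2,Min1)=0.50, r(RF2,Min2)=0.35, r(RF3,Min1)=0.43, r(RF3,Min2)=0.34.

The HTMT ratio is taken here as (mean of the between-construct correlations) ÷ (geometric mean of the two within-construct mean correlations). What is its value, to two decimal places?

Between-construct mean = 2.57/6 = 0.4283.
Mean within-RF = 1.71/3 = 0.5700; mean within-Min = 0.49/1 = 0.4900.
Geometric mean = √(0.5700 × 0.4900) = 0.5285.
HTMT = 0.4283 / 0.5285 = 0.81.

0.81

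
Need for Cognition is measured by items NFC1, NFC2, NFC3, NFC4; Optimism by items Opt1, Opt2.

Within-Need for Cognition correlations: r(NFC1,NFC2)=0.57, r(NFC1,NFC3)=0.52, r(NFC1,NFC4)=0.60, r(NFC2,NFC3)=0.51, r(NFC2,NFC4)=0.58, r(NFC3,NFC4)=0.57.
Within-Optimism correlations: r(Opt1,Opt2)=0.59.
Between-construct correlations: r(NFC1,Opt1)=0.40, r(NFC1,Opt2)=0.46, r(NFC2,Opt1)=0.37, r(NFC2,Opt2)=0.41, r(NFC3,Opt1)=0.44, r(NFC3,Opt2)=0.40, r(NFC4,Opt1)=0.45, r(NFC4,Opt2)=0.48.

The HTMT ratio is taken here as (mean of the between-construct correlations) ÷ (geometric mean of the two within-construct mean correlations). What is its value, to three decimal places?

0.743

Between-construct mean = 3.41/8 = 0.4263.
Mean within-NFC = 3.35/6 = 0.5583; mean within-Opt = 0.59/1 = 0.5900.
Geometric mean = √(0.5583 × 0.5900) = 0.5739.
HTMT = 0.4263 / 0.5739 = 0.743.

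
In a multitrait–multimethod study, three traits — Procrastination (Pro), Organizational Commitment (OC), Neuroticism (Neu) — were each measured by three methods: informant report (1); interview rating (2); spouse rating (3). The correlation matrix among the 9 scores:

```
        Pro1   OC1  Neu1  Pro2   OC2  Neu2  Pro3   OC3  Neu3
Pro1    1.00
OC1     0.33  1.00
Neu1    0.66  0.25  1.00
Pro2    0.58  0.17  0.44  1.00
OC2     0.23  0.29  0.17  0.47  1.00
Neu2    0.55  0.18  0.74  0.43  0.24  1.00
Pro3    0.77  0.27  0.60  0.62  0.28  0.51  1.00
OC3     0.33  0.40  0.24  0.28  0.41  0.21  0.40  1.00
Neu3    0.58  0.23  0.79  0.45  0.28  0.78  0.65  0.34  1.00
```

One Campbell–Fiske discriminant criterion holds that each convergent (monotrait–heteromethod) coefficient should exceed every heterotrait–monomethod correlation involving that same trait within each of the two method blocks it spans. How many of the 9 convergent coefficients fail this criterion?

Each convergent coefficient versus the relevant comparison correlations:
Pro (methods 1·2): 0.58 vs {0.33, 0.47, 0.66, 0.43} → fail.
Pro (methods 1·3): 0.77 vs {0.33, 0.40, 0.66, 0.65} → pass.
Pro (methods 2·3): 0.62 vs {0.47, 0.40, 0.43, 0.65} → fail.
OC (methods 1·2): 0.29 vs {0.33, 0.47, 0.25, 0.24} → fail.
OC (methods 1·3): 0.40 vs {0.33, 0.40, 0.25, 0.34} → fail.
OC (methods 2·3): 0.41 vs {0.47, 0.40, 0.24, 0.34} → fail.
Neu (methods 1·2): 0.74 vs {0.66, 0.43, 0.25, 0.24} → pass.
Neu (methods 1·3): 0.79 vs {0.66, 0.65, 0.25, 0.34} → pass.
Neu (methods 2·3): 0.78 vs {0.43, 0.65, 0.24, 0.34} → pass.
5 of 9 fail.

5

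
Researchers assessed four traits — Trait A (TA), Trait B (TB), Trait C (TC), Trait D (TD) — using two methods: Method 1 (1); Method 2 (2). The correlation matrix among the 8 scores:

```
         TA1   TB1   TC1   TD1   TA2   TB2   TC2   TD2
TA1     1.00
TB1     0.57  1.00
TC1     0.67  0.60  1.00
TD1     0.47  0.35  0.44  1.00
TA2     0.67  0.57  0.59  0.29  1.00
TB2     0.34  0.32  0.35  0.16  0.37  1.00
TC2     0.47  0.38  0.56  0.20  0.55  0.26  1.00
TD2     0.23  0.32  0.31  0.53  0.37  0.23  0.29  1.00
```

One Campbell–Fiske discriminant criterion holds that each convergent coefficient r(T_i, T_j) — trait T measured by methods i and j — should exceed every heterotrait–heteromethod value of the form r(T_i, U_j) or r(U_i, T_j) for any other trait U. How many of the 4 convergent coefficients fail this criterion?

Each convergent coefficient versus the relevant comparison correlations:
TA (methods 1·2): 0.67 vs {0.34, 0.57, 0.47, 0.59, 0.23, 0.29} → pass.
TB (methods 1·2): 0.32 vs {0.57, 0.34, 0.38, 0.35, 0.32, 0.16} → fail.
TC (methods 1·2): 0.56 vs {0.59, 0.47, 0.35, 0.38, 0.31, 0.20} → fail.
TD (methods 1·2): 0.53 vs {0.29, 0.23, 0.16, 0.32, 0.20, 0.31} → pass.
2 of 4 fail.

2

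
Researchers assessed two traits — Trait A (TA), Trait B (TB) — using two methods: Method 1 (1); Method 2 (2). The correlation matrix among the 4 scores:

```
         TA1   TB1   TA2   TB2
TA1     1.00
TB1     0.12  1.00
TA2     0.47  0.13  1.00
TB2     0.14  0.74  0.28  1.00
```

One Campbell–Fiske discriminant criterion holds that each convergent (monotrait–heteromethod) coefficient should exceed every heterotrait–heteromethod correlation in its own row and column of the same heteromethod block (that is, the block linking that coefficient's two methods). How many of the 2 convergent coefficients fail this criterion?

Checking each validity diagonal entry against its comparison values:
TA (methods 1·2): 0.47 vs {0.14, 0.13} → pass.
TB (methods 1·2): 0.74 vs {0.13, 0.14} → pass.
0 of 2 fail.

0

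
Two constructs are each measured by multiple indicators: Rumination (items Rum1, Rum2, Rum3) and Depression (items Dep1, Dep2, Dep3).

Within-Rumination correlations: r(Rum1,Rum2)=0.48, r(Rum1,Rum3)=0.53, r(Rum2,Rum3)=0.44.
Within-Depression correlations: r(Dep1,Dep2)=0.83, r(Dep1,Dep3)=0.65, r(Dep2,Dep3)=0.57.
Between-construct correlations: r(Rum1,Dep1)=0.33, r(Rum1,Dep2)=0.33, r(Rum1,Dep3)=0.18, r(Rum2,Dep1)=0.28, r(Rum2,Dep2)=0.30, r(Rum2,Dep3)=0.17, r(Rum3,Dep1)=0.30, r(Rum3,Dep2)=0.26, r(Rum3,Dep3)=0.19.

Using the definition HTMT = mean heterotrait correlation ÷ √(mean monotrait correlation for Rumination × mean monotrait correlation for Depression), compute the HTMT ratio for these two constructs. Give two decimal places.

0.45

Mean between = 2.34/9 = 0.2600.
Mean within-Rum = 1.45/3 = 0.4833; mean within-Dep = 2.05/3 = 0.6833.
Geometric mean = √(0.4833 × 0.6833) = 0.5747.
HTMT = 0.2600 / 0.5747 = 0.45.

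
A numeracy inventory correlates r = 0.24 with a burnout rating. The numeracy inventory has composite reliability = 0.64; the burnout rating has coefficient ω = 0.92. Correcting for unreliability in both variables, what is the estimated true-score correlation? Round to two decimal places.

r_true = r_obs / √(r_xx · r_yy) = 0.24 / √(0.64 × 0.92) = 0.24 / √0.5888 = 0.24 / 0.7673 ≈ 0.31.

0.31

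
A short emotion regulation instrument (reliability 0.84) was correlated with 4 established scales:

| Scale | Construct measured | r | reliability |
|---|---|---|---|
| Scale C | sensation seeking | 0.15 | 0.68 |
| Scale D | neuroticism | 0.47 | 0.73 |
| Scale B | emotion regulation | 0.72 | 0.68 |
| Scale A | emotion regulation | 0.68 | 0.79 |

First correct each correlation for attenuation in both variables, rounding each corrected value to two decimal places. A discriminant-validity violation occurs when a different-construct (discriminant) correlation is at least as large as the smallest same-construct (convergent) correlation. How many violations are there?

0

Disattenuated r (r / √(r_scale · r_new)):
  Scale C (disc): 0.15 / √(0.68·0.84) = 0.20
  Scale D (disc): 0.47 / √(0.73·0.84) = 0.60
  Scale B (conv): 0.72 / √(0.68·0.84) = 0.95
  Scale A (conv): 0.68 / √(0.79·0.84) = 0.83
Smallest convergent = 0.83. Discriminant values: 0.20, 0.60; count ≥ 0.83 → 0.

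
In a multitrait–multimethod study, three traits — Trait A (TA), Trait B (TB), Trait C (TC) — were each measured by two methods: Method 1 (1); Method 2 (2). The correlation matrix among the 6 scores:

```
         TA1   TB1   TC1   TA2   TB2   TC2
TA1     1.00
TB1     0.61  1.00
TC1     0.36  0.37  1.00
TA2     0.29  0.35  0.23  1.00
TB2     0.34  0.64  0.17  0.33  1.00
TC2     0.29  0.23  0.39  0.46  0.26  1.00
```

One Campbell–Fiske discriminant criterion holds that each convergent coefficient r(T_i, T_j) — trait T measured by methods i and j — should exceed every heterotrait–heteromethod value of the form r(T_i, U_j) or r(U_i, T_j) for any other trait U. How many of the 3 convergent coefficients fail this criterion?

Each convergent coefficient versus the relevant comparison correlations:
TA (methods 1·2): 0.29 vs {0.34, 0.35, 0.29, 0.23} → fail.
TB (methods 1·2): 0.64 vs {0.35, 0.34, 0.23, 0.17} → pass.
TC (methods 1·2): 0.39 vs {0.23, 0.29, 0.17, 0.23} → pass.
1 of 3 fail.

1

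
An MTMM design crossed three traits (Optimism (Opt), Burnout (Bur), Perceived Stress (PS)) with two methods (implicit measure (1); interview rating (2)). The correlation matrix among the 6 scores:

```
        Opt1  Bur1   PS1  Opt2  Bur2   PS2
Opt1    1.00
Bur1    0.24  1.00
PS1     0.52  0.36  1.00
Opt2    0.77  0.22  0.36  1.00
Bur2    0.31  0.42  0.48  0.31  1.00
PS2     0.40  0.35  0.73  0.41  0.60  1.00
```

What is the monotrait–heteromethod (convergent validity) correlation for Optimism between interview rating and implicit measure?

0.77

Same trait (Opt), different methods: r(Opt2, Opt1) = 0.77.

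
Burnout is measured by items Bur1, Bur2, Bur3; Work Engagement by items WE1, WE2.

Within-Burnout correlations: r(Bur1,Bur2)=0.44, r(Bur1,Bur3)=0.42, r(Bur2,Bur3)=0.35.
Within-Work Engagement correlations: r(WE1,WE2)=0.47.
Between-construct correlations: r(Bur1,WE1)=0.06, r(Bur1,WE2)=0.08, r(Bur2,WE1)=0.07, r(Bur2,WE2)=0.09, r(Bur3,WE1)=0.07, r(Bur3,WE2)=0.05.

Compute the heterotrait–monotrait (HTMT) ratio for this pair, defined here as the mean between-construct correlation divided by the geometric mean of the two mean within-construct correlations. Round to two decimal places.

Mean heterotrait r = 0.42/6 = 0.0700.
Mean within-Bur = 1.21/3 = 0.4033; mean within-WE = 0.47/1 = 0.4700.
Geometric mean = √(0.4033 × 0.4700) = 0.4354.
HTMT = 0.0700 / 0.4354 = 0.16.

0.16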